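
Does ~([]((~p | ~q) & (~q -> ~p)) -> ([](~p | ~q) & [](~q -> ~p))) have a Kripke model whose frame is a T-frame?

1. ~([]((~p | ~q) & (~q -> ~p)) -> ([](~p | ~q) & [](~q -> ~p))), u
2. []((~p | ~q) & (~q -> ~p)), u   [~->-rule on 1]
3. ~([](~p | ~q) & [](~q -> ~p)), u   [~->-rule on 1]
4. (~p | ~q) & (~q -> ~p), u   [[]-rule on 2 via uRu]
5. ~p | ~q, u   [&-rule on 4]
6. ~q -> ~p, u   [&-rule on 4]
7. ~[](~q -> ~p), u   [~&-rule on 3 (branches; this branch)]
8. ~q, u   [|-rule on 5 (branches; this branch)]
9. ~p, u   [->-rule on 6 (branches; this branch)]
10. ~(~q -> ~p), v   [~[]-rule on 7: fresh world v, uRv]
11. ~q, v   [~->-rule on 10]
12. p, v   [~->-rule on 10]
13. (~p | ~q) & (~q -> ~p), v   [[]-rule on 2 via uRv]
14. ~p | ~q, v   [&-rule on 13]
15. ~q -> ~p, v   [&-rule on 13]
16. ~p, v   [->-rule on 15 (branches; this branch)]
Accessibility: uRu, uRv, vRv
Branch closes: p and ~p both at v.
All branches of the tableau close; one closing branch shown above.

Unsatisfiable (every branch closes)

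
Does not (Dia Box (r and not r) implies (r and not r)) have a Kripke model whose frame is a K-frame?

Yes, satisfiable

1. not (Dia Box (r and not r) implies (r and not r)), w0
2. Dia Box (r and not r), w0
3. not (r and not r), w0
4. r, w0
5. Box (r and not r), w1
Accessibility: w0Rw1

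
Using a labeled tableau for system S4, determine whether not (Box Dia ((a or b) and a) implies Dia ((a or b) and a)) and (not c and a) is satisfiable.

1. not (Box Dia ((a or b) and a) implies Dia ((a or b) and a)) and (not c and a), 0
2. not (Box Dia ((a or b) and a) implies Dia ((a or b) and a)), 0
3. not c and a, 0
4. Box Dia ((a or b) and a), 0
5. not Dia ((a or b) and a), 0
6. not c, 0
7. a, 0
8. Dia ((a or b) and a), 0
9. not ((a or b) and a), 0
10. not (a or b), 0
11. not a, 0
12. not b, 0
Accessibility: 0R0
Branch closes: a and not a both at 0.
All branches of the tableau close; one closing branch shown above.

Unsatisfiable (every branch closes)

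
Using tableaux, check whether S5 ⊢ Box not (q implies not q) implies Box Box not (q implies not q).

Tableau for the negation not (Box not (q implies not q) implies Box Box not (q implies not q)):
1. not (Box not (q implies not q) implies Box Box not (q implies not q)), 0
2. Box not (q implies not q), 0
3. not Box Box not (q implies not q), 0
4. not (q implies not q), 0
5. q, 0
6. not Box not (q implies not q), 1
7. not (q implies not q), 1
8. q, 1
9. q implies not q, 2
10. not (q implies not q), 2
11. q, 2
12. not q, 2
Accessibility: 0R0, 0R1, 0R2, 1R0, 1R1, 1R2, 2R0, 2R1, 2R2
Branch closes: q and not q both at 2.
Every branch of the negation's tableau closes; the branch above is one of them.

Valid in S5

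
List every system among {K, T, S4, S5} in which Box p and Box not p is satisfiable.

K

K-tableau for the formula:
1. Box p and Box not p, 0
2. Box p, 0
3. Box not p, 0
Complete open branch: satisfiable in K.
T-tableau for the formula:
1. Box p and Box not p, 0
2. Box p, 0
3. Box not p, 0
4. p, 0
5. not p, 0
Accessibility: 0R0
Branch closes: p and not p both at 0.
Every branch closes (one shown): unsatisfiable in T, hence also in S4, S5 (every S4/S5-frame is a T-frame).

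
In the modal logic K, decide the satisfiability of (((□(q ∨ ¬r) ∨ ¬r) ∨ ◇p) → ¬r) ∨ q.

Satisfiable

1. (((□(q ∨ ¬r) ∨ ¬r) ∨ ◇p) → ¬r) ∨ q, 0
2. q, 0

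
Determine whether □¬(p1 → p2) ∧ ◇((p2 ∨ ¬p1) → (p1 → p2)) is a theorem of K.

Tableau for the negation ¬(□¬(p1 → p2) ∧ ◇((p2 ∨ ¬p1) → (p1 → p2))):
1. ¬(□¬(p1 → p2) ∧ ◇((p2 ∨ ¬p1) → (p1 → p2))), 0
2. ¬◇((p2 ∨ ¬p1) → (p1 → p2)), 0
The negation has an open branch (countermodel exists).

No, not valid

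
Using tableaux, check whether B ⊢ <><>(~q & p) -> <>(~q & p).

Tableau for the negation ~(<><>(~q & p) -> <>(~q & p)):
1. ~(<><>(~q & p) -> <>(~q & p)), 0
2. <><>(~q & p), 0
3. ~<>(~q & p), 0
4. ~(~q & p), 0
5. ~p, 0
6. <>(~q & p), 1
7. ~(~q & p), 1
8. ~p, 1
9. ~q & p, 2
10. ~q, 2
11. p, 2
Accessibility: 0R0, 0R1, 1R0, 1R1, 1R2, 2R1, 2R2
The negation has an open branch (countermodel exists).

No, not valid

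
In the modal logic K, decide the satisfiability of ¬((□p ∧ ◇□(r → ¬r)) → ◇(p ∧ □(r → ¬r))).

1. ¬((□p ∧ ◇□(r → ¬r)) → ◇(p ∧ □(r → ¬r))), 0
2. □p ∧ ◇□(r → ¬r), 0
3. ¬◇(p ∧ □(r → ¬r)), 0
4. □p, 0
5. ◇□(r → ¬r), 0
6. □(r → ¬r), 1
7. ¬(p ∧ □(r → ¬r)), 1
8. p, 1
9. ¬□(r → ¬r), 1
10. ¬(r → ¬r), 2
11. r, 2
12. r → ¬r, 2
13. ¬r, 2
Accessibility: 0R1, 1R2
Branch closes: r and ¬r both at 2.
All branches of the tableau close; one closing branch shown above.

Unsatisfiable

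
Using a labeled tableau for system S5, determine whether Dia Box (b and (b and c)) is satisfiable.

1. Dia Box (b and (b and c)), 0
2. Box (b and (b and c)), 1
3. b and (b and c), 0
4. b, 0
5. b and c, 0
6. c, 0
7. b and (b and c), 1
8. b, 1
9. b and c, 1
10. c, 1
Accessibility: 0R0, 0R1, 1R0, 1R1

Satisfiable (open branch found)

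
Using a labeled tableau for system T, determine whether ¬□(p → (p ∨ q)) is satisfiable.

1. ¬□(p → (p ∨ q)), u
2. ¬(p → (p ∨ q)), v
3. p, v
4. ¬(p ∨ q), v
5. ¬p, v
6. ¬q, v
Accessibility: uRu, uRv, vRv
Branch closes: p and ¬p both at v.
Every branch closes; the branch above is one of them.

Unsatisfiable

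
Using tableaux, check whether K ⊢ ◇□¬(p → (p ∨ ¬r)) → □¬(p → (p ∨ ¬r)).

No, not valid

Tableau for the negation ¬(◇□¬(p → (p ∨ ¬r)) → □¬(p → (p ∨ ¬r))):
1. ¬(◇□¬(p → (p ∨ ¬r)) → □¬(p → (p ∨ ¬r))), 0
2. ◇□¬(p → (p ∨ ¬r)), 0
3. ¬□¬(p → (p ∨ ¬r)), 0
4. □¬(p → (p ∨ ¬r)), 1
5. p → (p ∨ ¬r), 2
6. p ∨ ¬r, 2
7. ¬r, 2
Accessibility: 0R1, 0R2
The negation has an open branch (countermodel exists).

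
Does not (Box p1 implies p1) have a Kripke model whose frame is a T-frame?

1. not (Box p1 implies p1), 0
2. Box p1, 0
3. not p1, 0
4. p1, 0
Accessibility: 0R0
Branch closes: p1 and not p1 both at 0.
(One branch shown.) All branches close.

Unsatisfiable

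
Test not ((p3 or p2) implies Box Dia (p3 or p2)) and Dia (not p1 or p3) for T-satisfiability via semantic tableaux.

1. not ((p3 or p2) implies Box Dia (p3 or p2)) and Dia (not p1 or p3), u
2. not ((p3 or p2) implies Box Dia (p3 or p2)), u
3. Dia (not p1 or p3), u
4. p3 or p2, u
5. not Box Dia (p3 or p2), u
6. p2, u
7. not p1 or p3, v
8. p3, v
9. not Dia (p3 or p2), w
10. not (p3 or p2), w
11. not p3, w
12. not p2, w
Accessibility: uRu, uRv, uRw, vRv, wRw

Satisfiable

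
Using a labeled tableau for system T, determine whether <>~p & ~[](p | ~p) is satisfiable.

Unsatisfiable (every branch closes)

1. <>~p & ~[](p | ~p), w0
2. <>~p, w0   [&-rule on 1]
3. ~[](p | ~p), w0   [&-rule on 1]
4. ~p, w1   [<>-rule on 2: fresh world w1, w0Rw1]
5. ~(p | ~p), w2   [~[]-rule on 3: fresh world w2, w0Rw2]
6. ~p, w2   [~|-rule on 5]
7. p, w2   [~|-rule on 5]
Accessibility: w0Rw0, w0Rw1, w0Rw2, w1Rw1, w2Rw2
Branch closes: p and ~p both at w2.
Every branch closes; the branch above is one of them.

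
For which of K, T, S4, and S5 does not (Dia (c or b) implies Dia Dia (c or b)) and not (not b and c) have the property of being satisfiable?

K-tableau for the formula:
1. not (Dia (c or b) implies Dia Dia (c or b)) and not (not b and c), 0
2. not (Dia (c or b) implies Dia Dia (c or b)), 0
3. not (not b and c), 0
4. Dia (c or b), 0
5. not Dia Dia (c or b), 0
6. not c, 0
7. c or b, 1
8. not Dia (c or b), 1
9. b, 1
Accessibility: 0R1
Complete open branch: satisfiable in K.
T-tableau for the formula:
1. not (Dia (c or b) implies Dia Dia (c or b)) and not (not b and c), 0
2. not (Dia (c or b) implies Dia Dia (c or b)), 0
3. not (not b and c), 0
4. Dia (c or b), 0
5. not Dia Dia (c or b), 0
6. not Dia (c or b), 0
7. not (c or b), 0
8. not c, 0
9. not b, 0
10. c or b, 1
11. not Dia (c or b), 1
12. not (c or b), 1
13. not c, 1
14. not b, 1
15. b, 1
Accessibility: 0R0, 0R1, 1R1
Branch closes: b and not b both at 1.
Every branch closes (one shown): unsatisfiable in T, hence also in S4, S5 (every S4/S5-frame is a T-frame).

K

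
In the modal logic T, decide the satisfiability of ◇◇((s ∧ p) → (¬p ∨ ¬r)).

Yes, satisfiable

1. ◇◇((s ∧ p) → (¬p ∨ ¬r)), w0
2. ◇((s ∧ p) → (¬p ∨ ¬r)), w1
3. (s ∧ p) → (¬p ∨ ¬r), w2
4. ¬p ∨ ¬r, w2
5. ¬r, w2
Accessibility: w0Rw0, w0Rw1, w1Rw1, w1Rw2, w2Rw2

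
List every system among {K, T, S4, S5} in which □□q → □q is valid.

T, S4, S5

T-tableau for the negation ¬(□□q → □q):
1. ¬(□□q → □q), u
2. □□q, u   [¬→-rule on 1]
3. ¬□q, u   [¬→-rule on 1]
4. □q, u   [□-rule on 2 via uRu]
5. q, u   [□-rule on 4 via uRu]
6. ¬q, v   [¬□-rule on 3: fresh world v, uRv]
7. □q, v   [□-rule on 2 via uRv]
8. q, v   [□-rule on 4 via uRv]
Accessibility: uRu, uRv, vRv
Branch closes: q and ¬q both at v.
Every branch closes (one shown): valid in T, hence also in S4, S5 (every theorem of T is a theorem of S4 and S5).
K-tableau for the negation ¬(□□q → □q):
1. ¬(□□q → □q), u
2. □□q, u   [¬→-rule on 1]
3. ¬□q, u   [¬→-rule on 1]
4. ¬q, v   [¬□-rule on 3: fresh world v, uRv]
5. □q, v   [□-rule on 2 via uRv]
Accessibility: uRv
Complete open branch: countermodel on a K-frame, so not valid in K.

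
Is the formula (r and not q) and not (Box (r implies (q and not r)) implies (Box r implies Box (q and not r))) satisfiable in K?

1. (r and not q) and not (Box (r implies (q and not r)) implies (Box r implies Box (q and not r))), 0
2. r and not q, 0
3. not (Box (r implies (q and not r)) implies (Box r implies Box (q and not r))), 0
4. r, 0
5. not q, 0
6. Box (r implies (q and not r)), 0
7. not (Box r implies Box (q and not r)), 0
8. Box r, 0
9. not Box (q and not r), 0
10. not (q and not r), 1
11. r implies (q and not r), 1
12. r, 1
13. q and not r, 1
14. q, 1
15. not r, 1
Accessibility: 0R1
Branch closes: r and not r both at 1.
(One branch shown.) All branches close.

No, unsatisfiable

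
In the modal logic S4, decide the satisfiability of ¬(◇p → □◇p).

1. ¬(◇p → □◇p), 0
2. ◇p, 0
3. ¬□◇p, 0
4. p, 1
5. ¬◇p, 2
6. ¬p, 2
Accessibility: 0R0, 0R1, 0R2, 1R1, 2R2

Yes, satisfiable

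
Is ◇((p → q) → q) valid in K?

Tableau for the negation ¬◇((p → q) → q):
1. ¬◇((p → q) → q), u
The negation has an open branch (countermodel exists).

Invalid (countermodel exists)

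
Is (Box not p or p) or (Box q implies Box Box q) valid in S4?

Tableau for the negation not ((Box not p or p) or (Box q implies Box Box q)):
1. not ((Box not p or p) or (Box q implies Box Box q)), w0
2. not (Box not p or p), w0
3. not (Box q implies Box Box q), w0
4. not Box not p, w0
5. not p, w0
6. Box q, w0
7. not Box Box q, w0
8. q, w0
9. p, w1
10. q, w1
11. not Box q, w2
12. q, w2
13. not q, w3
14. q, w3
Accessibility: w0Rw0, w0Rw1, w0Rw2, w0Rw3, w1Rw1, w2Rw2, w2Rw3, w3Rw3
Branch closes: q and not q both at w3.
All branches of the negation close; one closing branch shown above.

Valid in S4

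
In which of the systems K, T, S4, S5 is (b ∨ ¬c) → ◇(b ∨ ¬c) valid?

T, S4, S5

K-tableau for the negation ¬((b ∨ ¬c) → ◇(b ∨ ¬c)):
1. ¬((b ∨ ¬c) → ◇(b ∨ ¬c)), w0
2. b ∨ ¬c, w0   [¬→-rule on 1]
3. ¬◇(b ∨ ¬c), w0   [¬→-rule on 1]
4. ¬c, w0   [∨-rule on 2 (branches; this branch)]
Complete open branch: countermodel on a K-frame, so not valid in K.
T-tableau for the negation ¬((b ∨ ¬c) → ◇(b ∨ ¬c)):
1. ¬((b ∨ ¬c) → ◇(b ∨ ¬c)), w0
2. b ∨ ¬c, w0   [¬→-rule on 1]
3. ¬◇(b ∨ ¬c), w0   [¬→-rule on 1]
4. ¬(b ∨ ¬c), w0   [¬◇-rule on 3 via w0Rw0]
5. ¬b, w0   [¬∨-rule on 4]
6. c, w0   [¬∨-rule on 4]
7. ¬c, w0   [∨-rule on 2 (branches; this branch)]
Accessibility: w0Rw0
Branch closes: c and ¬c both at w0.
Every branch closes (one shown): valid in T, hence also in S4, S5 (every theorem of T is a theorem of S4 and S5).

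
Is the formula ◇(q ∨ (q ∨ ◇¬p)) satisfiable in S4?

1. ◇(q ∨ (q ∨ ◇¬p)), w0
2. q ∨ (q ∨ ◇¬p), w1
3. q ∨ ◇¬p, w1
4. ◇¬p, w1
5. ¬p, w2
Accessibility: w0Rw0, w0Rw1, w0Rw2, w1Rw1, w1Rw2, w2Rw2

Satisfiable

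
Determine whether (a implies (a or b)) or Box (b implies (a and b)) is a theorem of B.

Tableau for the negation not ((a implies (a or b)) or Box (b implies (a and b))):
1. not ((a implies (a or b)) or Box (b implies (a and b))), w0
2. not (a implies (a or b)), w0
3. not Box (b implies (a and b)), w0
4. a, w0
5. not (a or b), w0
6. not a, w0
7. not b, w0
Accessibility: w0Rw0
Branch closes: a and not a both at w0.
Every branch of the negation's tableau closes; the branch above is one of them.

Valid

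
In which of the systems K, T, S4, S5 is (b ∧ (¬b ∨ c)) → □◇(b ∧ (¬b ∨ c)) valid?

S5

S4-tableau for the negation ¬((b ∧ (¬b ∨ c)) → □◇(b ∧ (¬b ∨ c))):
1. ¬((b ∧ (¬b ∨ c)) → □◇(b ∧ (¬b ∨ c))), u
2. b ∧ (¬b ∨ c), u
3. ¬□◇(b ∧ (¬b ∨ c)), u
4. b, u
5. ¬b ∨ c, u
6. c, u
7. ¬◇(b ∧ (¬b ∨ c)), v
8. ¬(b ∧ (¬b ∨ c)), v
9. ¬(¬b ∨ c), v
10. b, v
11. ¬c, v
Accessibility: uRu, uRv, vRv
Complete open branch: countermodel on an S4-frame, so not valid in S4, nor in K, T (the same frame is also a K-frame and a T-frame).
S5-tableau for the negation ¬((b ∧ (¬b ∨ c)) → □◇(b ∧ (¬b ∨ c))):
1. ¬((b ∧ (¬b ∨ c)) → □◇(b ∧ (¬b ∨ c))), u
2. b ∧ (¬b ∨ c), u
3. ¬□◇(b ∧ (¬b ∨ c)), u
4. b, u
5. ¬b ∨ c, u
6. c, u
7. ¬◇(b ∧ (¬b ∨ c)), v
8. ¬(b ∧ (¬b ∨ c)), u
9. ¬(b ∧ (¬b ∨ c)), v
10. ¬(¬b ∨ c), u
11. ¬c, u
Accessibility: uRu, uRv, vRu, vRv
Branch closes: c and ¬c both at u.
Every branch closes (one shown): valid in S5.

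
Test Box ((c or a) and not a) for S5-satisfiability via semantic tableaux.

Satisfiable (open branch found)

1. Box ((c or a) and not a), 0
2. (c or a) and not a, 0
3. c or a, 0
4. not a, 0
5. c, 0
Accessibility: 0R0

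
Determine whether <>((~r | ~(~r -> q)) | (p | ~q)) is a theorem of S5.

Not valid

Tableau for the negation ~<>((~r | ~(~r -> q)) | (p | ~q)):
1. ~<>((~r | ~(~r -> q)) | (p | ~q)), u
2. ~((~r | ~(~r -> q)) | (p | ~q)), u
3. ~(~r | ~(~r -> q)), u
4. ~(p | ~q), u
5. r, u
6. ~r -> q, u
7. ~p, u
8. q, u
Accessibility: uRu
The negation has an open branch (countermodel exists).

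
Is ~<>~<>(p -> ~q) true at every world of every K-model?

Tableau for the negation <>~<>(p -> ~q):
1. <>~<>(p -> ~q), w0
2. ~<>(p -> ~q), w1
Accessibility: w0Rw1
The negation has an open branch (countermodel exists).

No, not valid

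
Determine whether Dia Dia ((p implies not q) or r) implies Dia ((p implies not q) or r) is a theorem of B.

Tableau for the negation not (Dia Dia ((p implies not q) or r) implies Dia ((p implies not q) or r)):
1. not (Dia Dia ((p implies not q) or r) implies Dia ((p implies not q) or r)), 0
2. Dia Dia ((p implies not q) or r), 0
3. not Dia ((p implies not q) or r), 0
4. not ((p implies not q) or r), 0
5. not (p implies not q), 0
6. not r, 0
7. p, 0
8. q, 0
9. Dia ((p implies not q) or r), 1
10. not ((p implies not q) or r), 1
11. not (p implies not q), 1
12. not r, 1
13. p, 1
14. q, 1
15. (p implies not q) or r, 2
16. r, 2
Accessibility: 0R0, 0R1, 1R0, 1R1, 1R2, 2R1, 2R2
The negation has an open branch (countermodel exists).

Invalid (countermodel exists)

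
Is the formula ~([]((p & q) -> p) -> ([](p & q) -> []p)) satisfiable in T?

1. ~([]((p & q) -> p) -> ([](p & q) -> []p)), 0
2. []((p & q) -> p), 0   [~->-rule on 1]
3. ~([](p & q) -> []p), 0   [~->-rule on 1]
4. [](p & q), 0   [~->-rule on 3]
5. ~[]p, 0   [~->-rule on 3]
6. (p & q) -> p, 0   [[]-rule on 2 via 0R0]
7. p & q, 0   [[]-rule on 4 via 0R0]
8. p, 0   [&-rule on 7]
9. q, 0   [&-rule on 7]
10. ~p, 1   [~[]-rule on 5: fresh world 1, 0R1]
11. (p & q) -> p, 1   [[]-rule on 2 via 0R1]
12. p & q, 1   [[]-rule on 4 via 0R1]
13. p, 1   [&-rule on 12]
14. q, 1   [&-rule on 12]
Accessibility: 0R0, 0R1, 1R1
Branch closes: p and ~p both at 1.
All branches of the tableau close; one closing branch shown above.

No, unsatisfiable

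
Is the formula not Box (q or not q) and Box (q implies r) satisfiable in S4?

No, unsatisfiable

1. not Box (q or not q) and Box (q implies r), 0
2. not Box (q or not q), 0
3. Box (q implies r), 0
4. q implies r, 0
5. r, 0
6. not (q or not q), 1
7. not q, 1
8. q, 1
Accessibility: 0R0, 0R1, 1R1
Branch closes: q and not q both at 1.
Every branch closes; the branch above is one of them.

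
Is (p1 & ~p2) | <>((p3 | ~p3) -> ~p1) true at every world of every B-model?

Tableau for the negation ~((p1 & ~p2) | <>((p3 | ~p3) -> ~p1)):
1. ~((p1 & ~p2) | <>((p3 | ~p3) -> ~p1)), u
2. ~(p1 & ~p2), u   [~|-rule on 1]
3. ~<>((p3 | ~p3) -> ~p1), u   [~|-rule on 1]
4. ~((p3 | ~p3) -> ~p1), u   [~<>-rule on 3 via uRu]
5. p3 | ~p3, u   [~->-rule on 4]
6. p1, u   [~->-rule on 4]
7. p2, u   [~&-rule on 2 (branches; this branch)]
8. ~p3, u   [|-rule on 5 (branches; this branch)]
Accessibility: uRu
The negation has an open branch (countermodel exists).

No, not valid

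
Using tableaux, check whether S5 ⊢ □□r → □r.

Tableau for the negation ¬(□□r → □r):
1. ¬(□□r → □r), u
2. □□r, u
3. ¬□r, u
4. □r, u
5. r, u
6. ¬r, v
7. □r, v
8. r, v
Accessibility: uRu, uRv, vRu, vRv
Branch closes: r and ¬r both at v.
All branches of the negation close; one closing branch shown above.

Valid in S5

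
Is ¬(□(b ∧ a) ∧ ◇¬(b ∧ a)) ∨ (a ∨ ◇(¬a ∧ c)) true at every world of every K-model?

Valid

Tableau for the negation ¬(¬(□(b ∧ a) ∧ ◇¬(b ∧ a)) ∨ (a ∨ ◇(¬a ∧ c))):
1. ¬(¬(□(b ∧ a) ∧ ◇¬(b ∧ a)) ∨ (a ∨ ◇(¬a ∧ c))), 0
2. □(b ∧ a) ∧ ◇¬(b ∧ a), 0
3. ¬(a ∨ ◇(¬a ∧ c)), 0
4. □(b ∧ a), 0
5. ◇¬(b ∧ a), 0
6. ¬a, 0
7. ¬◇(¬a ∧ c), 0
8. ¬(b ∧ a), 1
9. b ∧ a, 1
10. b, 1
11. a, 1
12. ¬(¬a ∧ c), 1
13. ¬a, 1
Accessibility: 0R1
Branch closes: a and ¬a both at 1.
All branches of the negation close; one closing branch shown above.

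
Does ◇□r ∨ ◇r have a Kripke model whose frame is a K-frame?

1. ◇□r ∨ ◇r, w0
2. ◇r, w0   [∨-rule on 1 (branches; this branch)]
3. r, w1   [◇-rule on 2: fresh world w1, w0Rw1]
Accessibility: w0Rw1

Satisfiable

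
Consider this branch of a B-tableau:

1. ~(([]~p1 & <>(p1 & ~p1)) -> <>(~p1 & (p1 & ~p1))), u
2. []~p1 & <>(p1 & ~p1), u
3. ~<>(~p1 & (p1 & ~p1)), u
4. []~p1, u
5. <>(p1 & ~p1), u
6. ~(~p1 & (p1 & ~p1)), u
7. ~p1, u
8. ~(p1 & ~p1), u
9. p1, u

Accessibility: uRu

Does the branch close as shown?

Closed

Both p1 and ~p1 appear at u.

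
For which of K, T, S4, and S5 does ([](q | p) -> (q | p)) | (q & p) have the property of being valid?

T, S4, S5

T-tableau for the negation ~(([](q | p) -> (q | p)) | (q & p)):
1. ~(([](q | p) -> (q | p)) | (q & p)), u
2. ~([](q | p) -> (q | p)), u
3. ~(q & p), u
4. [](q | p), u
5. ~(q | p), u
6. ~q, u
7. ~p, u
8. q | p, u
9. p, u
Accessibility: uRu
Branch closes: p and ~p both at u.
Every branch closes (one shown): valid in T, hence also in S4, S5 (every theorem of T is a theorem of S4 and S5).
K-tableau for the negation ~(([](q | p) -> (q | p)) | (q & p)):
1. ~(([](q | p) -> (q | p)) | (q & p)), u
2. ~([](q | p) -> (q | p)), u
3. ~(q & p), u
4. [](q | p), u
5. ~(q | p), u
6. ~q, u
7. ~p, u
Complete open branch: countermodel on a K-frame, so not valid in K.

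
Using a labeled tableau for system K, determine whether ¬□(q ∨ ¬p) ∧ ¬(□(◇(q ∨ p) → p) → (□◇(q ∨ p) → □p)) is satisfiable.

1. ¬□(q ∨ ¬p) ∧ ¬(□(◇(q ∨ p) → p) → (□◇(q ∨ p) → □p)), u
2. ¬□(q ∨ ¬p), u
3. ¬(□(◇(q ∨ p) → p) → (□◇(q ∨ p) → □p)), u
4. □(◇(q ∨ p) → p), u
5. ¬(□◇(q ∨ p) → □p), u
6. □◇(q ∨ p), u
7. ¬□p, u
8. ¬(q ∨ ¬p), v
9. ¬q, v
10. p, v
11. ◇(q ∨ p) → p, v
12. ◇(q ∨ p), v
13. ¬p, w
14. ◇(q ∨ p) → p, w
15. ◇(q ∨ p), w
16. ¬◇(q ∨ p), w
17. q ∨ p, x
18. p, x
19. q ∨ p, y
20. ¬(q ∨ p), y
21. ¬q, y
22. ¬p, y
23. p, y
Accessibility: uRv, uRw, vRx, wRy
Branch closes: p and ¬p both at y.
(One branch shown.) All branches close.

Unsatisfiable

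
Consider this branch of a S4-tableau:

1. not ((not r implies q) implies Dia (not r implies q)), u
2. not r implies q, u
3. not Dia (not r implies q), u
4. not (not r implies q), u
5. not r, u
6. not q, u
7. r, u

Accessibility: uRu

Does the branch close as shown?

Closed

Both r and not r appear at u.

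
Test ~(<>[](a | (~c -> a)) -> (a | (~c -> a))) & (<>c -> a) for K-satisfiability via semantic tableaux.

1. ~(<>[](a | (~c -> a)) -> (a | (~c -> a))) & (<>c -> a), u
2. ~(<>[](a | (~c -> a)) -> (a | (~c -> a))), u   [&-rule on 1]
3. <>c -> a, u   [&-rule on 1]
4. <>[](a | (~c -> a)), u   [~->-rule on 2]
5. ~(a | (~c -> a)), u   [~->-rule on 2]
6. ~a, u   [~|-rule on 5]
7. ~(~c -> a), u   [~|-rule on 5]
8. ~c, u   [~->-rule on 7]
9. ~<>c, u   [->-rule on 3 (branches; this branch)]
10. [](a | (~c -> a)), v   [<>-rule on 4: fresh world v, uRv]
11. ~c, v   [~<>-rule on 9 via uRv]
Accessibility: uRv

Yes, satisfiable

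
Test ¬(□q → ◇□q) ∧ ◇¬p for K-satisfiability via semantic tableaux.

1. ¬(□q → ◇□q) ∧ ◇¬p, w0
2. ¬(□q → ◇□q), w0
3. ◇¬p, w0
4. □q, w0
5. ¬◇□q, w0
6. ¬p, w1
7. q, w1
8. ¬□q, w1
9. ¬q, w2
Accessibility: w0Rw1, w1Rw2

Yes, satisfiable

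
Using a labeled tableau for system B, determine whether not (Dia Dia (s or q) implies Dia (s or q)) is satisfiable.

1. not (Dia Dia (s or q) implies Dia (s or q)), w0
2. Dia Dia (s or q), w0   [neg-implies-rule on 1]
3. not Dia (s or q), w0   [neg-implies-rule on 1]
4. not (s or q), w0   [neg-Dia-rule on 3 via w0Rw0]
5. not s, w0   [neg-or-rule on 4]
6. not q, w0   [neg-or-rule on 4]
7. Dia (s or q), w1   [Dia-rule on 2: fresh world w1, w0Rw1]
8. not (s or q), w1   [neg-Dia-rule on 3 via w0Rw1]
9. not s, w1   [neg-or-rule on 8]
10. not q, w1   [neg-or-rule on 8]
11. s or q, w2   [Dia-rule on 7: fresh world w2, w1Rw2]
12. q, w2   [or-rule on 11 (branches; this branch)]
Accessibility: w0Rw0, w0Rw1, w1Rw0, w1Rw1, w1Rw2, w2Rw1, w2Rw2

Satisfiable (open branch found)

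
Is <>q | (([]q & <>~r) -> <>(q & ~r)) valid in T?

Tableau for the negation ~(<>q | (([]q & <>~r) -> <>(q & ~r))):
1. ~(<>q | (([]q & <>~r) -> <>(q & ~r))), u
2. ~<>q, u
3. ~(([]q & <>~r) -> <>(q & ~r)), u
4. []q & <>~r, u
5. ~<>(q & ~r), u
6. []q, u
7. <>~r, u
8. ~q, u
9. ~(q & ~r), u
10. q, u
Accessibility: uRu
Branch closes: q and ~q both at u.
All branches of the negation close; one closing branch shown above.

Yes, valid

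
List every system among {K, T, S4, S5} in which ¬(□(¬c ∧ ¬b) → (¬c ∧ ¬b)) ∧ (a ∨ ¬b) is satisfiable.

K

T-tableau for the formula:
1. ¬(□(¬c ∧ ¬b) → (¬c ∧ ¬b)) ∧ (a ∨ ¬b), u
2. ¬(□(¬c ∧ ¬b) → (¬c ∧ ¬b)), u   [∧-rule on 1]
3. a ∨ ¬b, u   [∧-rule on 1]
4. □(¬c ∧ ¬b), u   [¬→-rule on 2]
5. ¬(¬c ∧ ¬b), u   [¬→-rule on 2]
6. ¬c ∧ ¬b, u   [□-rule on 4 via uRu]
7. ¬c, u   [∧-rule on 6]
8. ¬b, u   [∧-rule on 6]
9. b, u   [¬∧-rule on 5 (branches; this branch)]
Accessibility: uRu
Branch closes: b and ¬b both at u.
Every branch closes (one shown): unsatisfiable in T, hence also in S4, S5 (every S4/S5-frame is a T-frame).
K-tableau for the formula:
1. ¬(□(¬c ∧ ¬b) → (¬c ∧ ¬b)) ∧ (a ∨ ¬b), u
2. ¬(□(¬c ∧ ¬b) → (¬c ∧ ¬b)), u   [∧-rule on 1]
3. a ∨ ¬b, u   [∧-rule on 1]
4. □(¬c ∧ ¬b), u   [¬→-rule on 2]
5. ¬(¬c ∧ ¬b), u   [¬→-rule on 2]
6. ¬b, u   [∨-rule on 3 (branches; this branch)]
7. c, u   [¬∧-rule on 5 (branches; this branch)]
Complete open branch: satisfiable in K.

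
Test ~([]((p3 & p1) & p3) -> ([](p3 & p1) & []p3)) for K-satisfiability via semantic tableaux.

1. ~([]((p3 & p1) & p3) -> ([](p3 & p1) & []p3)), w0
2. []((p3 & p1) & p3), w0
3. ~([](p3 & p1) & []p3), w0
4. ~[](p3 & p1), w0
5. ~(p3 & p1), w1
6. (p3 & p1) & p3, w1
7. p3 & p1, w1
8. p3, w1
9. p1, w1
10. ~p1, w1
Accessibility: w0Rw1
Branch closes: p1 and ~p1 both at w1.
(One branch shown.) All branches close.

Unsatisfiable (every branch closes)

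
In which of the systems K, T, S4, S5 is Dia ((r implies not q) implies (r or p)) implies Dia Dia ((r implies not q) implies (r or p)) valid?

T-tableau for the negation not (Dia ((r implies not q) implies (r or p)) implies Dia Dia ((r implies not q) implies (r or p))):
1. not (Dia ((r implies not q) implies (r or p)) implies Dia Dia ((r implies not q) implies (r or p))), u
2. Dia ((r implies not q) implies (r or p)), u
3. not Dia Dia ((r implies not q) implies (r or p)), u
4. not Dia ((r implies not q) implies (r or p)), u
5. not ((r implies not q) implies (r or p)), u
6. r implies not q, u
7. not (r or p), u
8. not r, u
9. not p, u
10. not q, u
11. (r implies not q) implies (r or p), v
12. not Dia ((r implies not q) implies (r or p)), v
13. not ((r implies not q) implies (r or p)), v
14. r implies not q, v
15. not (r or p), v
16. not r, v
17. not p, v
18. r or p, v
19. not q, v
20. p, v
Accessibility: uRu, uRv, vRv
Branch closes: p and not p both at v.
Every branch closes (one shown): valid in T, hence also in S4, S5 (every theorem of T is a theorem of S4 and S5).
K-tableau for the negation not (Dia ((r implies not q) implies (r or p)) implies Dia Dia ((r implies not q) implies (r or p))):
1. not (Dia ((r implies not q) implies (r or p)) implies Dia Dia ((r implies not q) implies (r or p))), u
2. Dia ((r implies not q) implies (r or p)), u
3. not Dia Dia ((r implies not q) implies (r or p)), u
4. (r implies not q) implies (r or p), v
5. not Dia ((r implies not q) implies (r or p)), v
6. r or p, v
7. p, v
Accessibility: uRv
Complete open branch: countermodel on a K-frame, so not valid in K.

T, S4, S5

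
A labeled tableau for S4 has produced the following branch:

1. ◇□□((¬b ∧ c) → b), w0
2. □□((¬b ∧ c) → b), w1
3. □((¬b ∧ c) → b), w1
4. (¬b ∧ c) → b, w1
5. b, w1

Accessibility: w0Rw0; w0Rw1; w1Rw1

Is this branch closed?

No, open

There is no literal clash: for every atom and world, at most one sign appears.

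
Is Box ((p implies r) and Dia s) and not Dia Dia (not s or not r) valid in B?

Tableau for the negation not (Box ((p implies r) and Dia s) and not Dia Dia (not s or not r)):
1. not (Box ((p implies r) and Dia s) and not Dia Dia (not s or not r)), w0
2. Dia Dia (not s or not r), w0
3. Dia (not s or not r), w1
4. not s or not r, w2
5. not r, w2
Accessibility: w0Rw0, w0Rw1, w1Rw0, w1Rw1, w1Rw2, w2Rw1, w2Rw2
The negation has an open branch (countermodel exists).

No, not valid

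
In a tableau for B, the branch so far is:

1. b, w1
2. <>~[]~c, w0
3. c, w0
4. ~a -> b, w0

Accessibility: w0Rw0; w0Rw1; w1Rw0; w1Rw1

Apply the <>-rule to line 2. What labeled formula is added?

a fresh world w2 with w0Rw2, and ~[]~c at w2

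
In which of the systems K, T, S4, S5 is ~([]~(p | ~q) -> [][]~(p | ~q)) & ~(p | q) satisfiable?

T-tableau for the formula:
1. ~([]~(p | ~q) -> [][]~(p | ~q)) & ~(p | q), 0
2. ~([]~(p | ~q) -> [][]~(p | ~q)), 0
3. ~(p | q), 0
4. []~(p | ~q), 0
5. ~[][]~(p | ~q), 0
6. ~p, 0
7. ~q, 0
8. ~(p | ~q), 0
9. q, 0
Accessibility: 0R0
Branch closes: q and ~q both at 0.
Every branch closes (one shown): unsatisfiable in T, hence also in S4, S5 (every S4/S5-frame is a T-frame).
K-tableau for the formula:
1. ~([]~(p | ~q) -> [][]~(p | ~q)) & ~(p | q), 0
2. ~([]~(p | ~q) -> [][]~(p | ~q)), 0
3. ~(p | q), 0
4. []~(p | ~q), 0
5. ~[][]~(p | ~q), 0
6. ~p, 0
7. ~q, 0
8. ~[]~(p | ~q), 1
9. ~(p | ~q), 1
10. ~p, 1
11. q, 1
12. p | ~q, 2
13. ~q, 2
Accessibility: 0R1, 1R2
Complete open branch: satisfiable in K.

K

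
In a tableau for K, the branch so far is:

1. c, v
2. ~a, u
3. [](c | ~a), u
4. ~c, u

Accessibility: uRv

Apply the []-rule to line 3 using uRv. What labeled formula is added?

c | ~a, v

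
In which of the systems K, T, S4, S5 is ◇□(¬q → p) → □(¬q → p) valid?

S5-tableau for the negation ¬(◇□(¬q → p) → □(¬q → p)):
1. ¬(◇□(¬q → p) → □(¬q → p)), u
2. ◇□(¬q → p), u
3. ¬□(¬q → p), u
4. □(¬q → p), v
5. ¬q → p, u
6. ¬q → p, v
7. p, u
8. p, v
9. ¬(¬q → p), w
10. ¬q, w
11. ¬p, w
12. ¬q → p, w
13. p, w
Accessibility: uRu, uRv, uRw, vRu, vRv, vRw, wRu, wRv, wRw
Branch closes: p and ¬p both at w.
Every branch closes (one shown): valid in S5.
S4-tableau for the negation ¬(◇□(¬q → p) → □(¬q → p)):
1. ¬(◇□(¬q → p) → □(¬q → p)), u
2. ◇□(¬q → p), u
3. ¬□(¬q → p), u
4. □(¬q → p), v
5. ¬q → p, v
6. p, v
7. ¬(¬q → p), w
8. ¬q, w
9. ¬p, w
Accessibility: uRu, uRv, uRw, vRv, wRw
Complete open branch: countermodel on an S4-frame, so not valid in S4, nor in K, T (the same frame is also a K-frame and a T-frame).

S5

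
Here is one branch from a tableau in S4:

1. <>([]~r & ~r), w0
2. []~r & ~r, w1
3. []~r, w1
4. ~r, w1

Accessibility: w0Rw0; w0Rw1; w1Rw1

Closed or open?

There is no literal clash: for every atom and world, at most one sign appears.

Not closed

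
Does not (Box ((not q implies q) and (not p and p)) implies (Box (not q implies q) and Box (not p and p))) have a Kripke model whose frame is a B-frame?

1. not (Box ((not q implies q) and (not p and p)) implies (Box (not q implies q) and Box (not p and p))), 0
2. Box ((not q implies q) and (not p and p)), 0
3. not (Box (not q implies q) and Box (not p and p)), 0
4. (not q implies q) and (not p and p), 0
5. not q implies q, 0
6. not p and p, 0
7. not p, 0
8. p, 0
Accessibility: 0R0
Branch closes: p and not p both at 0.
(One branch shown.) All branches close.

No, unsatisfiable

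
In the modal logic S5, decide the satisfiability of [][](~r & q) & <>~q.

1. [][](~r & q) & <>~q, 0
2. [][](~r & q), 0
3. <>~q, 0
4. [](~r & q), 0
5. ~r & q, 0
6. ~r, 0
7. q, 0
8. ~q, 1
9. [](~r & q), 1
10. ~r & q, 1
11. ~r, 1
12. q, 1
Accessibility: 0R0, 0R1, 1R0, 1R1
Branch closes: q and ~q both at 1.
All branches of the tableau close; one closing branch shown above.

Unsatisfiable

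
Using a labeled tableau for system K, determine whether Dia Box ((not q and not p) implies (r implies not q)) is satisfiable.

1. Dia Box ((not q and not p) implies (r implies not q)), u
2. Box ((not q and not p) implies (r implies not q)), v
Accessibility: uRv

Satisfiable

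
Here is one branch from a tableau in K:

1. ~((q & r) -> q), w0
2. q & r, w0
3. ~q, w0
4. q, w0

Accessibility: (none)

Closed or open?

Both q and ~q appear at w0.

Yes, closed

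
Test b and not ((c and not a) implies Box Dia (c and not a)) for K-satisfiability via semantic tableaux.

Yes, satisfiable

1. b and not ((c and not a) implies Box Dia (c and not a)), 0
2. b, 0   [and-rule on 1]
3. not ((c and not a) implies Box Dia (c and not a)), 0   [and-rule on 1]
4. c and not a, 0   [neg-implies-rule on 3]
5. not Box Dia (c and not a), 0   [neg-implies-rule on 3]
6. c, 0   [and-rule on 4]
7. not a, 0   [and-rule on 4]
8. not Dia (c and not a), 1   [neg-Box-rule on 5: fresh world 1, 0R1]
Accessibility: 0R1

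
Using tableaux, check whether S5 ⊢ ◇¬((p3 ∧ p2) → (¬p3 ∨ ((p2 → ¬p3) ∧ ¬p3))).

Not valid

Tableau for the negation ¬◇¬((p3 ∧ p2) → (¬p3 ∨ ((p2 → ¬p3) ∧ ¬p3))):
1. ¬◇¬((p3 ∧ p2) → (¬p3 ∨ ((p2 → ¬p3) ∧ ¬p3))), w0
2. (p3 ∧ p2) → (¬p3 ∨ ((p2 → ¬p3) ∧ ¬p3)), w0
3. ¬p3 ∨ ((p2 → ¬p3) ∧ ¬p3), w0
4. (p2 → ¬p3) ∧ ¬p3, w0
5. p2 → ¬p3, w0
6. ¬p3, w0
Accessibility: w0Rw0
The negation has an open branch (countermodel exists).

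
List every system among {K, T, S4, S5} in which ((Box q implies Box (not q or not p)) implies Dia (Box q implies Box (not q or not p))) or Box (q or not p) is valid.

T, S4, S5

K-tableau for the negation not (((Box q implies Box (not q or not p)) implies Dia (Box q implies Box (not q or not p))) or Box (q or not p)):
1. not (((Box q implies Box (not q or not p)) implies Dia (Box q implies Box (not q or not p))) or Box (q or not p)), w0
2. not ((Box q implies Box (not q or not p)) implies Dia (Box q implies Box (not q or not p))), w0
3. not Box (q or not p), w0
4. Box q implies Box (not q or not p), w0
5. not Dia (Box q implies Box (not q or not p)), w0
6. Box (not q or not p), w0
7. not (q or not p), w1
8. not q, w1
9. p, w1
10. not (Box q implies Box (not q or not p)), w1
11. Box q, w1
12. not Box (not q or not p), w1
13. not q or not p, w1
14. not (not q or not p), w2
15. q, w2
16. p, w2
Accessibility: w0Rw1, w1Rw2
Complete open branch: countermodel on a K-frame, so not valid in K.
T-tableau for the negation not (((Box q implies Box (not q or not p)) implies Dia (Box q implies Box (not q or not p))) or Box (q or not p)):
1. not (((Box q implies Box (not q or not p)) implies Dia (Box q implies Box (not q or not p))) or Box (q or not p)), w0
2. not ((Box q implies Box (not q or not p)) implies Dia (Box q implies Box (not q or not p))), w0
3. not Box (q or not p), w0
4. Box q implies Box (not q or not p), w0
5. not Dia (Box q implies Box (not q or not p)), w0
6. not (Box q implies Box (not q or not p)), w0
7. Box q, w0
8. not Box (not q or not p), w0
9. q, w0
10. Box (not q or not p), w0
11. not q or not p, w0
12. not p, w0
13. not (q or not p), w1
14. not q, w1
15. p, w1
16. not (Box q implies Box (not q or not p)), w1
17. Box q, w1
18. not Box (not q or not p), w1
19. q, w1
Accessibility: w0Rw0, w0Rw1, w1Rw1
Branch closes: q and not q both at w1.
Every branch closes (one shown): valid in T, hence also in S4, S5 (every theorem of T is a theorem of S4 and S5).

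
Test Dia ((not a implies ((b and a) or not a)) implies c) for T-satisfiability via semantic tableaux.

1. Dia ((not a implies ((b and a) or not a)) implies c), 0
2. (not a implies ((b and a) or not a)) implies c, 1   [Dia-rule on 1: fresh world 1, 0R1]
3. c, 1   [implies-rule on 2 (branches; this branch)]
Accessibility: 0R0, 0R1, 1R1

Satisfiable (open branch found)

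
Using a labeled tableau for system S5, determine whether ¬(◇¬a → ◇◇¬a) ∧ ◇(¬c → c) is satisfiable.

1. ¬(◇¬a → ◇◇¬a) ∧ ◇(¬c → c), u
2. ¬(◇¬a → ◇◇¬a), u
3. ◇(¬c → c), u
4. ◇¬a, u
5. ¬◇◇¬a, u
6. ¬◇¬a, u
7. a, u
8. ¬c → c, v
9. ¬◇¬a, v
10. a, v
11. c, v
12. ¬a, w
13. ¬◇¬a, w
14. a, w
Accessibility: uRu, uRv, uRw, vRu, vRv, vRw, wRu, wRv, wRw
Branch closes: a and ¬a both at w.
All branches of the tableau close; one closing branch shown above.

Unsatisfiable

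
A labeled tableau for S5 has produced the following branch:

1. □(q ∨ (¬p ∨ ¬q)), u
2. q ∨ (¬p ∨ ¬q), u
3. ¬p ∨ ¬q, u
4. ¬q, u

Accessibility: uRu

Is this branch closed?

Open

No atom appears with both signs at the same world.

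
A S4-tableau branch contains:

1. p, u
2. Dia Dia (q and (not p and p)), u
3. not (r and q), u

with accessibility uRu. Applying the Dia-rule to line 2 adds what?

a fresh world v with uRv, and Dia (q and (not p and p)) at v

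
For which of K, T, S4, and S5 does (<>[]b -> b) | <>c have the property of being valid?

S5

S4-tableau for the negation ~((<>[]b -> b) | <>c):
1. ~((<>[]b -> b) | <>c), w0
2. ~(<>[]b -> b), w0
3. ~<>c, w0
4. <>[]b, w0
5. ~b, w0
6. ~c, w0
7. []b, w1
8. ~c, w1
9. b, w1
Accessibility: w0Rw0, w0Rw1, w1Rw1
Complete open branch: countermodel on an S4-frame, so not valid in S4, nor in K, T (the same frame is also a K-frame and a T-frame).
S5-tableau for the negation ~((<>[]b -> b) | <>c):
1. ~((<>[]b -> b) | <>c), w0
2. ~(<>[]b -> b), w0
3. ~<>c, w0
4. <>[]b, w0
5. ~b, w0
6. ~c, w0
7. []b, w1
8. ~c, w1
9. b, w0
Accessibility: w0Rw0, w0Rw1, w1Rw0, w1Rw1
Branch closes: b and ~b both at w0.
Every branch closes (one shown): valid in S5.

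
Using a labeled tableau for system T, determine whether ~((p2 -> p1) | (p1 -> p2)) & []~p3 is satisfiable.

Unsatisfiable

1. ~((p2 -> p1) | (p1 -> p2)) & []~p3, w0
2. ~((p2 -> p1) | (p1 -> p2)), w0
3. []~p3, w0
4. ~(p2 -> p1), w0
5. ~(p1 -> p2), w0
6. p2, w0
7. ~p1, w0
8. p1, w0
9. ~p2, w0
Accessibility: w0Rw0
Branch closes: p1 and ~p1 both at w0.
(One branch shown.) All branches close.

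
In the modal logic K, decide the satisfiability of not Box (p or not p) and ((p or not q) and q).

Unsatisfiable

1. not Box (p or not p) and ((p or not q) and q), 0
2. not Box (p or not p), 0   [and-rule on 1]
3. (p or not q) and q, 0   [and-rule on 1]
4. p or not q, 0   [and-rule on 3]
5. q, 0   [and-rule on 3]
6. p, 0   [or-rule on 4 (branches; this branch)]
7. not (p or not p), 1   [neg-Box-rule on 2: fresh world 1, 0R1]
8. not p, 1   [neg-or-rule on 7]
9. p, 1   [neg-or-rule on 7]
Accessibility: 0R1
Branch closes: p and not p both at 1.
(One branch shown.) All branches close.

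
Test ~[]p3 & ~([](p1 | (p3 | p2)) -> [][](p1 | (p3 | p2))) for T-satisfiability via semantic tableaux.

Satisfiable

1. ~[]p3 & ~([](p1 | (p3 | p2)) -> [][](p1 | (p3 | p2))), w0
2. ~[]p3, w0
3. ~([](p1 | (p3 | p2)) -> [][](p1 | (p3 | p2))), w0
4. [](p1 | (p3 | p2)), w0
5. ~[][](p1 | (p3 | p2)), w0
6. p1 | (p3 | p2), w0
7. p3 | p2, w0
8. p2, w0
9. ~p3, w1
10. p1 | (p3 | p2), w1
11. p3 | p2, w1
12. p2, w1
13. ~[](p1 | (p3 | p2)), w2
14. p1 | (p3 | p2), w2
15. p3 | p2, w2
16. p2, w2
17. ~(p1 | (p3 | p2)), w3
18. ~p1, w3
19. ~(p3 | p2), w3
20. ~p3, w3
21. ~p2, w3
Accessibility: w0Rw0, w0Rw1, w0Rw2, w1Rw1, w2Rw2, w2Rw3, w3Rw3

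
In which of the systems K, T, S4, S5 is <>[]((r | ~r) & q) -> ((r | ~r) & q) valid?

S5

S5-tableau for the negation ~(<>[]((r | ~r) & q) -> ((r | ~r) & q)):
1. ~(<>[]((r | ~r) & q) -> ((r | ~r) & q)), u
2. <>[]((r | ~r) & q), u
3. ~((r | ~r) & q), u
4. ~q, u
5. []((r | ~r) & q), v
6. (r | ~r) & q, u
7. r | ~r, u
8. q, u
Accessibility: uRu, uRv, vRu, vRv
Branch closes: q and ~q both at u.
Every branch closes (one shown): valid in S5.
S4-tableau for the negation ~(<>[]((r | ~r) & q) -> ((r | ~r) & q)):
1. ~(<>[]((r | ~r) & q) -> ((r | ~r) & q)), u
2. <>[]((r | ~r) & q), u
3. ~((r | ~r) & q), u
4. ~q, u
5. []((r | ~r) & q), v
6. (r | ~r) & q, v
7. r | ~r, v
8. q, v
9. ~r, v
Accessibility: uRu, uRv, vRv
Complete open branch: countermodel on an S4-frame, so not valid in S4, nor in K, T (the same frame is also a K-frame and a T-frame).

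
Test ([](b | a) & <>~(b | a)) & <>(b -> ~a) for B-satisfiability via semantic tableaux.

No, unsatisfiable

1. ([](b | a) & <>~(b | a)) & <>(b -> ~a), w0
2. [](b | a) & <>~(b | a), w0   [&-rule on 1]
3. <>(b -> ~a), w0   [&-rule on 1]
4. [](b | a), w0   [&-rule on 2]
5. <>~(b | a), w0   [&-rule on 2]
6. b | a, w0   [[]-rule on 4 via w0Rw0]
7. a, w0   [|-rule on 6 (branches; this branch)]
8. b -> ~a, w1   [<>-rule on 3: fresh world w1, w0Rw1]
9. b | a, w1   [[]-rule on 4 via w0Rw1]
10. ~a, w1   [->-rule on 8 (branches; this branch)]
11. b, w1   [|-rule on 9 (branches; this branch)]
12. ~(b | a), w2   [<>-rule on 5: fresh world w2, w0Rw2]
13. ~b, w2   [~|-rule on 12]
14. ~a, w2   [~|-rule on 12]
15. b | a, w2   [[]-rule on 4 via w0Rw2]
16. a, w2   [|-rule on 15 (branches; this branch)]
Accessibility: w0Rw0, w0Rw1, w0Rw2, w1Rw0, w1Rw1, w2Rw0, w2Rw2
Branch closes: a and ~a both at w2.
(One branch shown.) All branches close.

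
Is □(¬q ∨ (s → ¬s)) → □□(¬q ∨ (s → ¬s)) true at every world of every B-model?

No, not valid

Tableau for the negation ¬(□(¬q ∨ (s → ¬s)) → □□(¬q ∨ (s → ¬s))):
1. ¬(□(¬q ∨ (s → ¬s)) → □□(¬q ∨ (s → ¬s))), 0
2. □(¬q ∨ (s → ¬s)), 0
3. ¬□□(¬q ∨ (s → ¬s)), 0
4. ¬q ∨ (s → ¬s), 0
5. s → ¬s, 0
6. ¬s, 0
7. ¬□(¬q ∨ (s → ¬s)), 1
8. ¬q ∨ (s → ¬s), 1
9. s → ¬s, 1
10. ¬s, 1
11. ¬(¬q ∨ (s → ¬s)), 2
12. q, 2
13. ¬(s → ¬s), 2
14. s, 2
Accessibility: 0R0, 0R1, 1R0, 1R1, 1R2, 2R1, 2R2
The negation has an open branch (countermodel exists).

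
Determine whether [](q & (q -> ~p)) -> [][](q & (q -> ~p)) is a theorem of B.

Tableau for the negation ~([](q & (q -> ~p)) -> [][](q & (q -> ~p))):
1. ~([](q & (q -> ~p)) -> [][](q & (q -> ~p))), w0
2. [](q & (q -> ~p)), w0
3. ~[][](q & (q -> ~p)), w0
4. q & (q -> ~p), w0
5. q, w0
6. q -> ~p, w0
7. ~p, w0
8. ~[](q & (q -> ~p)), w1
9. q & (q -> ~p), w1
10. q, w1
11. q -> ~p, w1
12. ~p, w1
13. ~(q & (q -> ~p)), w2
14. ~(q -> ~p), w2
15. q, w2
16. p, w2
Accessibility: w0Rw0, w0Rw1, w1Rw0, w1Rw1, w1Rw2, w2Rw1, w2Rw2
The negation has an open branch (countermodel exists).

Invalid (countermodel exists)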